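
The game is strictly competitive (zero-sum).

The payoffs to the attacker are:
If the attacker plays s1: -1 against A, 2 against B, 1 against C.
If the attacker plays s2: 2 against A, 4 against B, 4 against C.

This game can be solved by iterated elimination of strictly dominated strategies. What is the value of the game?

Row s1 is strictly dominated by row s2 (2>-1, 4>2, 4>1); eliminate s1.
Column C is strictly dominated by A for the defender (2<4); eliminate C.
Column B is strictly dominated by A for the defender (2<4); eliminate B.
Only (s2, A) remains, with payoff 2.

2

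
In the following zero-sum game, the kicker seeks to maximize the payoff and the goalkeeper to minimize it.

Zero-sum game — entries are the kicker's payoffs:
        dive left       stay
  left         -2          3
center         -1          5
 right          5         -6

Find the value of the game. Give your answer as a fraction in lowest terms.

19/17

Row left is strictly dominated by row center, so the kicker never plays it.
The remaining 2×2 game on (center, right) × (dive left, stay) has no saddle point. Let the kicker play center with probability p; indifference gives −p + 5(1−p) = 5p − 6(1−p), so p = 11/17.
Similarly the goalkeeper's optimal q on dive left is 11/17, and the value is -1·(11/17) + (5)·(6/17) = 19/17.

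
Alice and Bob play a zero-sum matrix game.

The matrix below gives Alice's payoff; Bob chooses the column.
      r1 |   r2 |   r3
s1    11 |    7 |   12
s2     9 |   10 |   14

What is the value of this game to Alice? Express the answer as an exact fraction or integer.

Column r3 is strictly dominated by r2 for Bob (it gives Alice more in every row).
The remaining 2×2 game on (s1, s2) × (r1, r2) has no saddle point. Let Alice play s1 with probability p; indifference gives 11p + 9(1−p) = 7p + 10(1−p), so p = 1/5.
Similarly Bob's optimal q on r1 is 3/5, and the value is 11·(3/5) + (7)·(2/5) = 47/5.

47/5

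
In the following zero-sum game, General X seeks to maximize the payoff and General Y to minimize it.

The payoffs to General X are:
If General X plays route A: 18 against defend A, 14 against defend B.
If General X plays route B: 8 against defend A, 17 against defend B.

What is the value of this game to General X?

194/13

Row minima are 14 and 8, so General X's maximin is 14; column maxima are 18 and 17, so General Y's minimax is 17. These differ, so the equilibrium is in mixed strategies.
Let General X play route A with probability p. General Y is indifferent when 18p + 8(1−p) = 14p + 17(1−p), giving p = 9/13.
Let General Y play defend A with probability q. General X is indifferent when 18q + 14(1−q) = 8q + 17(1−q), giving q = 3/13.
The value is 18·(3/13) + (14)·(10/13) = 194/13.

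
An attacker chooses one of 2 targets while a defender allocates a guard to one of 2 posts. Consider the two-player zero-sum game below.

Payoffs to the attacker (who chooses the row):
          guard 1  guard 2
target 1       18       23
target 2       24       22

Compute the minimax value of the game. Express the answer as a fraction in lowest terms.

Row minima are 18 and 22, so the attacker's maximin is 22; column maxima are 24 and 23, so the defender's minimax is 23. These differ, so the equilibrium is in mixed strategies.
Let the attacker play target 1 with probability p. The defender is indifferent when 18p + 24(1−p) = 23p + 22(1−p), giving p = 2/7.
Let the defender play guard 1 with probability q. The attacker is indifferent when 18q + 23(1−q) = 24q + 22(1−q), giving q = 1/7.
The value is 18·(1/7) + (23)·(6/7) = 156/7.

156/7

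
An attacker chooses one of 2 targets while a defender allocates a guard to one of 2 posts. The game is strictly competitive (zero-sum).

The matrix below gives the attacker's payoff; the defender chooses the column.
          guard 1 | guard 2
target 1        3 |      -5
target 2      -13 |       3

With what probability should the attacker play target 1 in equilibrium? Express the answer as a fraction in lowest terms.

2/3

Row minima are -5 and -13, so the attacker's maximin is -5; column maxima are 3 and 3, so the defender's minimax is 3. These differ, so the equilibrium is in mixed strategies.
Let the attacker play target 1 with probability p. The defender is indifferent when 3p − 13(1−p) = −5p + 3(1−p), giving p = 2/3.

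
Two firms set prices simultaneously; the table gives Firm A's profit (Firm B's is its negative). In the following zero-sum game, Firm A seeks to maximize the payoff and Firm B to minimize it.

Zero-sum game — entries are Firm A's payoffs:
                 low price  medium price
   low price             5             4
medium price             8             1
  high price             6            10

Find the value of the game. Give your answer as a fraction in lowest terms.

Row low price is strictly dominated by row high price, so Firm A never plays it.
The remaining 2×2 game on (medium price, high price) × (low price, medium price) has no saddle point. Let Firm A play medium price with probability p; indifference gives 8p + 6(1−p) = p + 10(1−p), so p = 4/11.
Similarly Firm B's optimal q on low price is 9/11, and the value is 8·(9/11) + (1)·(2/11) = 74/11.

74/11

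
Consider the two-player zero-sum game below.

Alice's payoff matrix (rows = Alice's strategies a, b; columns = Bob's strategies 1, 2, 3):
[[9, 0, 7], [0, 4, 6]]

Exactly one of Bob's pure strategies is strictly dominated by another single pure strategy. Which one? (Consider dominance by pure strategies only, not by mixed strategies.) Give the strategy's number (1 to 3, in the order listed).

Bob prefers columns that give Alice less. Compare 3 with 2: 0 < 7, 4 < 6.
So 2 strictly dominates 3 for Bob; 3 is strictly dominated.

3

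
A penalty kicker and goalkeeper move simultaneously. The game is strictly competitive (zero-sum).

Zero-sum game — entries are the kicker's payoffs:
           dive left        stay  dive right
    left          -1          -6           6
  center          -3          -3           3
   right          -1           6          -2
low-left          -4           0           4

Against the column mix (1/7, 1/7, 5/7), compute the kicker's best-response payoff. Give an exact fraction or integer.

left: (-1)·(1/7) + (-6)·(1/7) + (6)·(5/7) = 23/7.
center: (-3)·(1/7) + (-3)·(1/7) + (3)·(5/7) = 9/7.
right: (-1)·(1/7) + (6)·(1/7) + (-2)·(5/7) = -5/7.
low-left: (-4)·(1/7) + (0)·(1/7) + (4)·(5/7) = 16/7.
The best pure response is left with expected payoff 23/7.

23/7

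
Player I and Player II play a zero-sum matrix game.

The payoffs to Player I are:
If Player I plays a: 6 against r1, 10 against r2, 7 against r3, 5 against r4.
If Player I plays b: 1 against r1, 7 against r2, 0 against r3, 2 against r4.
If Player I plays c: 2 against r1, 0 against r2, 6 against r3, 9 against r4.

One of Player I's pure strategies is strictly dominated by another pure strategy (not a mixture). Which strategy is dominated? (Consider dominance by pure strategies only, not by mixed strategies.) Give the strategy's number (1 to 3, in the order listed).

2

Compare b with a: 6 > 1, 10 > 7, 7 > 0, 5 > 2.
So a strictly dominates b for Player I; b is strictly dominated.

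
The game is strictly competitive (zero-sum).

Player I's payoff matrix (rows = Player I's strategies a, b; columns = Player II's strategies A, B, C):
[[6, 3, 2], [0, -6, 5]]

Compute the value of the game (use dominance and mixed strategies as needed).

9/4

Column A is strictly dominated by B for Player II (it gives Player I more in every row).
The remaining 2×2 game on (a, b) × (B, C) has no saddle point. Let Player I play a with probability p; indifference gives 3p − 6(1−p) = 2p + 5(1−p), so p = 11/12.
Similarly Player II's optimal q on B is 1/4, and the value is 3·(1/4) + (2)·(3/4) = 9/4.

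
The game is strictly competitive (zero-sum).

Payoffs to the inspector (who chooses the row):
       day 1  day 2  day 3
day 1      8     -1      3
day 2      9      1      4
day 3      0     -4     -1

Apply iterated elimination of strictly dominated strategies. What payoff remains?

1

Column day 3 is strictly dominated by day 2 for the inspectee (-1<3, 1<4, -4<-1); eliminate day 3.
Column day 1 is strictly dominated by day 2 for the inspectee (-1<8, 1<9, -4<0); eliminate day 1.
Row day 3 is strictly dominated by row day 1 (-1>-4); eliminate day 3.
Row day 1 is strictly dominated by row day 2 (1>-1); eliminate day 1.
Only (day 2, day 2) remains, with payoff 1.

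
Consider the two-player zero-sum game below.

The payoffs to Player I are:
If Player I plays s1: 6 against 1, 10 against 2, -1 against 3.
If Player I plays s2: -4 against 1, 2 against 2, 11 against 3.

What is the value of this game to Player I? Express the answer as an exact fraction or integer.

31/11

Column 2 is strictly dominated by 1 for Player II (it gives Player I more in every row).
The remaining 2×2 game on (s1, s2) × (1, 3) has no saddle point. Let Player I play s1 with probability p; indifference gives 6p − 4(1−p) = −p + 11(1−p), so p = 15/22.
Similarly Player II's optimal q on 1 is 6/11, and the value is 6·(6/11) + (-1)·(5/11) = 31/11.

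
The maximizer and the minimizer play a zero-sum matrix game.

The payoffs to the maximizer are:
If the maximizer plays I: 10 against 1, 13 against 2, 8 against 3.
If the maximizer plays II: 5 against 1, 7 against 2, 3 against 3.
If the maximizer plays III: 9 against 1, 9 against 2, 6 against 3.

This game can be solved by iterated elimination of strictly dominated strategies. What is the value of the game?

8

Row III is strictly dominated by row I (10>9, 13>9, 8>6); eliminate III.
Row II is strictly dominated by row I (10>5, 13>7, 8>3); eliminate II.
Column 2 is strictly dominated by 1 for the minimizer (10<13); eliminate 2.
Column 1 is strictly dominated by 3 for the minimizer (8<10); eliminate 1.
Only (I, 3) remains, with payoff 8.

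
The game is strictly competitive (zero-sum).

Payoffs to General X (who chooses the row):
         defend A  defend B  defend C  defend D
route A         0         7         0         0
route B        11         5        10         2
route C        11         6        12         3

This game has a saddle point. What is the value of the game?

3

Row minima: 0, 2, 3 → General X's maximin is 3.
Column maxima: 11, 7, 12, 3 → General Y's minimax is 3.
They coincide at (route C, defend D), so the value is 3.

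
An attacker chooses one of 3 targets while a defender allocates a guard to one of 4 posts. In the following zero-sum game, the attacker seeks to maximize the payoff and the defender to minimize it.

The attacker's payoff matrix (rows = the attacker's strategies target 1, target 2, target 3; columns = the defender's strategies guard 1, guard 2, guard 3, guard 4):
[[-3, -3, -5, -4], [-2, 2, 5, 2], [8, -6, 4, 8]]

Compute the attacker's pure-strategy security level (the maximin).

The worst-case payoff for each row is target 1: -5, target 2: -2, target 3: -6.
The best of these is -2.

-2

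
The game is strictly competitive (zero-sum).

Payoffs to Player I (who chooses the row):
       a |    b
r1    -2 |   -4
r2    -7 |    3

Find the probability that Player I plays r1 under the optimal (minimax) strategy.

5/6

Row minima are -4 and -7, so Player I's maximin is -4; column maxima are -2 and 3, so Player II's minimax is -2. These differ, so the equilibrium is in mixed strategies.
Let Player I play r1 with probability p. Player II is indifferent when −2p − 7(1−p) = −4p + 3(1−p), giving p = 5/6.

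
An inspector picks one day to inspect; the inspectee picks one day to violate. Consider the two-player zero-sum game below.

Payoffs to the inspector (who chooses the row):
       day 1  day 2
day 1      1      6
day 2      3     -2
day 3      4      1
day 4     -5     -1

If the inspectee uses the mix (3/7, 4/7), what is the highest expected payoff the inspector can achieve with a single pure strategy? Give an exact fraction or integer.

day 1: (1)·(3/7) + (6)·(4/7) = 27/7.
day 2: (3)·(3/7) + (-2)·(4/7) = 1/7.
day 3: (4)·(3/7) + (1)·(4/7) = 16/7.
day 4: (-5)·(3/7) + (-1)·(4/7) = -19/7.
The best pure response is day 1 with expected payoff 27/7.

27/7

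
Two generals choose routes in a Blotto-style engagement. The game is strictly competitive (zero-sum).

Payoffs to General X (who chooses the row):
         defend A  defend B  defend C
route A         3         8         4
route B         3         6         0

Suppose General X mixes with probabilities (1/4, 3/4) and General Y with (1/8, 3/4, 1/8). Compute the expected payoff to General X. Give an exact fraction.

Against (1/8, 3/4, 1/8), each row's expected payoff is route A: 55/8; route B: 39/8.
Taking the (1/4, 3/4)-weighted average: (1/4)·(55/8) + (3/4)·(39/8) = 43/8.

43/8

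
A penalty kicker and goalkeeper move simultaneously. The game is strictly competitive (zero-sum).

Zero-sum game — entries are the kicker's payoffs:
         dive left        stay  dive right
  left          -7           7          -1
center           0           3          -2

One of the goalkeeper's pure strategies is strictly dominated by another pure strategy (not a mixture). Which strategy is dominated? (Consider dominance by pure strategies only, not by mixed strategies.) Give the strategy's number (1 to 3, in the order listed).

The goalkeeper prefers columns that give the kicker less. Compare stay with dive left: -7 < 7, 0 < 3.
So dive left strictly dominates stay for the goalkeeper; stay is strictly dominated.

2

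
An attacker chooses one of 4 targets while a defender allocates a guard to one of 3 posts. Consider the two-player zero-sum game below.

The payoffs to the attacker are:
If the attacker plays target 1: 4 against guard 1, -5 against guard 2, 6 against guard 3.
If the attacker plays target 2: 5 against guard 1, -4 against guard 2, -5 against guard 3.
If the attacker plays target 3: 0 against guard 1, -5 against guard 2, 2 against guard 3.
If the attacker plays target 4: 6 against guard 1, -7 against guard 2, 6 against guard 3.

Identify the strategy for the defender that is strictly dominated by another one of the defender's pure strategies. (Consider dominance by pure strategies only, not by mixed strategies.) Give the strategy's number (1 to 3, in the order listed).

The defender prefers columns that give the attacker less. Compare guard 1 with guard 2: -5 < 4, -4 < 5, -5 < 0, -7 < 6.
So guard 2 strictly dominates guard 1 for the defender; guard 1 is strictly dominated.

1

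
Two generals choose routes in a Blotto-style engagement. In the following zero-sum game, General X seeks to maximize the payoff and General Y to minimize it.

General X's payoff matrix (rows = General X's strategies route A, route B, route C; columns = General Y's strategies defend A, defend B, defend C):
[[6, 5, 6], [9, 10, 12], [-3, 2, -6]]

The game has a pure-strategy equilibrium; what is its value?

Row minima: 5, 9, -6 → General X's maximin is 9.
Column maxima: 9, 10, 12 → General Y's minimax is 9.
They coincide at (route B, defend A), so the value is 9.

9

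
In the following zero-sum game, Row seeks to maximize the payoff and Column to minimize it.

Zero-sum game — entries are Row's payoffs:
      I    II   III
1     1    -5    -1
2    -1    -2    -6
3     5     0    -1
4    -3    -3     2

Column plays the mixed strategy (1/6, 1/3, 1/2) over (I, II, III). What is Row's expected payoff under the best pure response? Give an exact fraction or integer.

1/3

1: (1)·(1/6) + (-5)·(1/3) + (-1)·(1/2) = -2.
2: (-1)·(1/6) + (-2)·(1/3) + (-6)·(1/2) = -23/6.
3: (5)·(1/6) + (0)·(1/3) + (-1)·(1/2) = 1/3.
4: (-3)·(1/6) + (-3)·(1/3) + (2)·(1/2) = -1/2.
The best pure response is 3 with expected payoff 1/3.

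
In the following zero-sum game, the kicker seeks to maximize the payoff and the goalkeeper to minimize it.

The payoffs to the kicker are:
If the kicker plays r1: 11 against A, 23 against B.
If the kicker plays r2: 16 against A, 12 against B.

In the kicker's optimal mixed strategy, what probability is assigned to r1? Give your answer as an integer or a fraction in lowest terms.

1/4

Row minima are 11 and 12, so the kicker's maximin is 12; column maxima are 16 and 23, so the goalkeeper's minimax is 16. These differ, so the equilibrium is in mixed strategies.
Let the kicker play r1 with probability p. The goalkeeper is indifferent when 11p + 16(1−p) = 23p + 12(1−p), giving p = 1/4.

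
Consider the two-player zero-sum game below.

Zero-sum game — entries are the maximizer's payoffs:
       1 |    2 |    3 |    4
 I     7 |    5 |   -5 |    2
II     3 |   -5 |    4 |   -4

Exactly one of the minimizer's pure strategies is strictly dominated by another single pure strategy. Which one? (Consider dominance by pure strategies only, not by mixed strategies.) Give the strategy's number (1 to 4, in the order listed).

1

The minimizer prefers columns that give the maximizer less. Compare 1 with 2: 5 < 7, -5 < 3.
So 2 strictly dominates 1 for the minimizer; 1 is strictly dominated.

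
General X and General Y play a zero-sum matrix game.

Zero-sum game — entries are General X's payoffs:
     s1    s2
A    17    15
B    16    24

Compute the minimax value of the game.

Row minima are 15 and 16, so General X's maximin is 16; column maxima are 17 and 24, so General Y's minimax is 17. These differ, so the equilibrium is in mixed strategies.
Let General X play A with probability p. General Y is indifferent when 17p + 16(1−p) = 15p + 24(1−p), giving p = 4/5.
Let General Y play s1 with probability q. General X is indifferent when 17q + 15(1−q) = 16q + 24(1−q), giving q = 9/10.
The value is 17·(9/10) + (15)·(1/10) = 84/5.

84/5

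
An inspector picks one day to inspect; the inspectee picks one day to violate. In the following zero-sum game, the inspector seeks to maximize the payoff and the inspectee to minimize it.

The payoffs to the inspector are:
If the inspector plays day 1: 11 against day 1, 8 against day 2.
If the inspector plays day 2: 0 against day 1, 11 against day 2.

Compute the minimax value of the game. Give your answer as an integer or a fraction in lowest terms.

121/14

Row minima are 8 and 0, so the inspector's maximin is 8; column maxima are 11 and 11, so the inspectee's minimax is 11. These differ, so the equilibrium is in mixed strategies.
Let the inspector play day 1 with probability p. The inspectee is indifferent when 11p = 8p + 11(1−p), giving p = 11/14.
Let the inspectee play day 1 with probability q. The inspector is indifferent when 11q + 8(1−q) = 11(1−q), giving q = 3/14.
The value is 11·(3/14) + (8)·(11/14) = 121/14.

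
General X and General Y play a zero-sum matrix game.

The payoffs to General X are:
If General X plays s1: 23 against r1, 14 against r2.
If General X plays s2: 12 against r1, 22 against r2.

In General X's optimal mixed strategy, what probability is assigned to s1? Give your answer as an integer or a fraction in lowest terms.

Row minima are 14 and 12, so General X's maximin is 14; column maxima are 23 and 22, so General Y's minimax is 22. These differ, so the equilibrium is in mixed strategies.
Let General X play s1 with probability p. General Y is indifferent when 23p + 12(1−p) = 14p + 22(1−p), giving p = 10/19.

10/19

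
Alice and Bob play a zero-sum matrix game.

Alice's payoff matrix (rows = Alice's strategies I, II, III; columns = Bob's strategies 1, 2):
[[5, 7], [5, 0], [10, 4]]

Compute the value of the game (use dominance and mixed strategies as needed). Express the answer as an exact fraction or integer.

Row II is strictly dominated by row III, so Alice never plays it.
The remaining 2×2 game on (I, III) × (1, 2) has no saddle point. Let Alice play I with probability p; indifference gives 5p + 10(1−p) = 7p + 4(1−p), so p = 3/4.
Similarly Bob's optimal q on 1 is 3/8, and the value is 5·(3/8) + (7)·(5/8) = 25/4.

25/4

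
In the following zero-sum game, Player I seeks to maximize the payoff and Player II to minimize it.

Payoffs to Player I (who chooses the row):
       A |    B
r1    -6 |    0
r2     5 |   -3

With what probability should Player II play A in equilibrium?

Row minima are -6 and -3, so Player I's maximin is -3; column maxima are 5 and 0, so Player II's minimax is 0. These differ, so the equilibrium is in mixed strategies.
Let Player II play A with probability q. Player I is indifferent when −6q = 5q − 3(1−q), giving q = 3/14.

3/14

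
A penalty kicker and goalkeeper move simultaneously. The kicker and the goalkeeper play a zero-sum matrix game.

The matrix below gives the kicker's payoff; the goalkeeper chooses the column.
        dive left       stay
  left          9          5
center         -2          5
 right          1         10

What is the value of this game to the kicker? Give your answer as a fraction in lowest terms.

Row center is strictly dominated by row right, so the kicker never plays it.
The remaining 2×2 game on (left, right) × (dive left, stay) has no saddle point. Let the kicker play left with probability p; indifference gives 9p + (1−p) = 5p + 10(1−p), so p = 9/13.
Similarly the goalkeeper's optimal q on dive left is 5/13, and the value is 9·(5/13) + (5)·(8/13) = 85/13.

85/13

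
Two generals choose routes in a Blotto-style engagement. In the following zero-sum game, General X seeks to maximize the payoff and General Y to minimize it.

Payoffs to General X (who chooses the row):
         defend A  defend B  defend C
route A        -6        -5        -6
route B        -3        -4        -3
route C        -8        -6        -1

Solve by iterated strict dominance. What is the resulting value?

-4

Row route A is strictly dominated by row route B (-3>-6, -4>-5, -3>-6); eliminate route A.
Column defend C is strictly dominated by defend B for General Y (-4<-3, -6<-1); eliminate defend C.
Row route C is strictly dominated by row route B (-3>-8, -4>-6); eliminate route C.
Column defend A is strictly dominated by defend B for General Y (-4<-3); eliminate defend A.
Only (route B, defend B) remains, with payoff -4.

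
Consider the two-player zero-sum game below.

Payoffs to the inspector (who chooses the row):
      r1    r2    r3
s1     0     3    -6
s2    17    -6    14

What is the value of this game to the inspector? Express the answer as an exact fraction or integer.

Column r1 is strictly dominated by r3 for the inspectee (it gives the inspector more in every row).
The remaining 2×2 game on (s1, s2) × (r2, r3) has no saddle point. Let the inspector play s1 with probability p; indifference gives 3p − 6(1−p) = −6p + 14(1−p), so p = 20/29.
Similarly the inspectee's optimal q on r2 is 20/29, and the value is 3·(20/29) + (-6)·(9/29) = 6/29.

6/29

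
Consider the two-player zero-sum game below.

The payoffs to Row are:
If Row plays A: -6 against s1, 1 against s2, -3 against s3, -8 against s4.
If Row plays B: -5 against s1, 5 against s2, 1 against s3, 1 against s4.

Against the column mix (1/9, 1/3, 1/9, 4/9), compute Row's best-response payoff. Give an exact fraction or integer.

5/3

A: (-6)·(1/9) + (1)·(1/3) + (-3)·(1/9) + (-8)·(4/9) = -38/9.
B: (-5)·(1/9) + (5)·(1/3) + (1)·(1/9) + (1)·(4/9) = 5/3.
The best pure response is B with expected payoff 5/3.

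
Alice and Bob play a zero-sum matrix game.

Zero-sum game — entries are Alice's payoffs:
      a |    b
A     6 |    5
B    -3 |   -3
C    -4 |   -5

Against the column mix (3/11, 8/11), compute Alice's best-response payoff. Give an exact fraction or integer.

A: (6)·(3/11) + (5)·(8/11) = 58/11.
B: (-3)·(3/11) + (-3)·(8/11) = -3.
C: (-4)·(3/11) + (-5)·(8/11) = -52/11.
The best pure response is A with expected payoff 58/11.

58/11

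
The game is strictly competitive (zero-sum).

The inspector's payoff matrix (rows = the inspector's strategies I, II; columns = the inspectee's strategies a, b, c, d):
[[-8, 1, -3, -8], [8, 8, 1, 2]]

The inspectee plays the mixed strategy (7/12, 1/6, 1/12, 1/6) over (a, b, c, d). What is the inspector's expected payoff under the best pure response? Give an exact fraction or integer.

I: (-8)·(7/12) + (1)·(1/6) + (-3)·(1/12) + (-8)·(1/6) = -73/12.
II: (8)·(7/12) + (8)·(1/6) + (1)·(1/12) + (2)·(1/6) = 77/12.
The best pure response is II with expected payoff 77/12.

77/12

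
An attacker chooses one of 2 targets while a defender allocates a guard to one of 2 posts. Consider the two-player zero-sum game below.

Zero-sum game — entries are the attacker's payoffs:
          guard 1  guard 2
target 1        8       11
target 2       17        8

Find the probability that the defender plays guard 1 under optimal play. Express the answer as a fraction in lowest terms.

1/4

Row minima are 8 and 8, so the attacker's maximin is 8; column maxima are 17 and 11, so the defender's minimax is 11. These differ, so the equilibrium is in mixed strategies.
Let the defender play guard 1 with probability q. The attacker is indifferent when 8q + 11(1−q) = 17q + 8(1−q), giving q = 1/4.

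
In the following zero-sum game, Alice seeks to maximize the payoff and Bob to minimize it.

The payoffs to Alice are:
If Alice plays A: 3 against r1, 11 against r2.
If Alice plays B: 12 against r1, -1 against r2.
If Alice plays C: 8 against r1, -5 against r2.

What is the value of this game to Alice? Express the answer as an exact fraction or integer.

Row C is strictly dominated by row B, so Alice never plays it.
The remaining 2×2 game on (A, B) × (r1, r2) has no saddle point. Let Alice play A with probability p; indifference gives 3p + 12(1−p) = 11p − (1−p), so p = 13/21.
Similarly Bob's optimal q on r1 is 4/7, and the value is 3·(4/7) + (11)·(3/7) = 45/7.

45/7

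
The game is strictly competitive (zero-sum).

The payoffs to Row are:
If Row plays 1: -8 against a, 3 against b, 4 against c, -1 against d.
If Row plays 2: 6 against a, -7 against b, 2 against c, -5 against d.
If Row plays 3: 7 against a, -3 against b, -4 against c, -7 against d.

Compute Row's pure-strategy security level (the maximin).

The worst-case payoff for each row is 1: -8, 2: -7, 3: -7.
The best of these is -7.

-7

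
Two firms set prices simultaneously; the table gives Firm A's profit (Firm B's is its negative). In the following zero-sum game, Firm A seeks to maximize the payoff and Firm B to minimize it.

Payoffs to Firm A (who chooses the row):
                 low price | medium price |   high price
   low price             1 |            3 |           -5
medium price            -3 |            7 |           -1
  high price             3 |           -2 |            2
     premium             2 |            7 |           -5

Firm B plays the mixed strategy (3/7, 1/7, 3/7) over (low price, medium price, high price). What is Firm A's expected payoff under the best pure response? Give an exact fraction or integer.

low price: (1)·(3/7) + (3)·(1/7) + (-5)·(3/7) = -9/7.
medium price: (-3)·(3/7) + (7)·(1/7) + (-1)·(3/7) = -5/7.
high price: (3)·(3/7) + (-2)·(1/7) + (2)·(3/7) = 13/7.
premium: (2)·(3/7) + (7)·(1/7) + (-5)·(3/7) = -2/7.
The best pure response is high price with expected payoff 13/7.

13/7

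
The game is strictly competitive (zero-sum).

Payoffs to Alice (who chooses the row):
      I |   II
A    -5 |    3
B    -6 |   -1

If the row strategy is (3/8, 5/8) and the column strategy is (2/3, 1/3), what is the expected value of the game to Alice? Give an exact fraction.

Against (2/3, 1/3), each row's expected payoff is A: -7/3; B: -13/3.
Taking the (3/8, 5/8)-weighted average: (3/8)·(-7/3) + (5/8)·(-13/3) = -43/12.

-43/12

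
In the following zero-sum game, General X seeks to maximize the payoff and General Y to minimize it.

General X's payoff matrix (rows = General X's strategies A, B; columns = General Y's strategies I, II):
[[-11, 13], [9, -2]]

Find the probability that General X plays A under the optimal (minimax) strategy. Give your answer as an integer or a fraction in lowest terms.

11/35

Row minima are -11 and -2, so General X's maximin is -2; column maxima are 9 and 13, so General Y's minimax is 9. These differ, so the equilibrium is in mixed strategies.
Let General X play A with probability p. General Y is indifferent when −11p + 9(1−p) = 13p − 2(1−p), giving p = 11/35.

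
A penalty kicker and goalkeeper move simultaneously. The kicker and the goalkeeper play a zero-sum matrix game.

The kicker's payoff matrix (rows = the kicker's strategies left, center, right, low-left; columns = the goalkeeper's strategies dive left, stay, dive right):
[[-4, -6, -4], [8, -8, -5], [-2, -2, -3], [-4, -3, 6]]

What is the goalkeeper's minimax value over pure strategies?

-2

The worst case (largest entry) in each column is dive left: 8, stay: -2, dive right: 6.
The best (smallest) of these is -2.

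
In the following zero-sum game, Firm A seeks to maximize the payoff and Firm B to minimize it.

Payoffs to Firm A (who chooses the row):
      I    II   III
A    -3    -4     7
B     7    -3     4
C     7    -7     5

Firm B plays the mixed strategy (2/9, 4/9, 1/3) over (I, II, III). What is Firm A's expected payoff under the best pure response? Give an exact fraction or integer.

A: (-3)·(2/9) + (-4)·(4/9) + (7)·(1/3) = -1/9.
B: (7)·(2/9) + (-3)·(4/9) + (4)·(1/3) = 14/9.
C: (7)·(2/9) + (-7)·(4/9) + (5)·(1/3) = 1/9.
The best pure response is B with expected payoff 14/9.

14/9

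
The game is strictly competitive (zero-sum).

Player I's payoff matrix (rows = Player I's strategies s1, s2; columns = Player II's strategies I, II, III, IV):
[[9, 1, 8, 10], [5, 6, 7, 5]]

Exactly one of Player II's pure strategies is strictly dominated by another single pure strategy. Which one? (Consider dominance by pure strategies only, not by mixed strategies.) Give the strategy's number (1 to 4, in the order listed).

Player II prefers columns that give Player I less. Compare III with II: 1 < 8, 6 < 7.
So II strictly dominates III for Player II; III is strictly dominated.

3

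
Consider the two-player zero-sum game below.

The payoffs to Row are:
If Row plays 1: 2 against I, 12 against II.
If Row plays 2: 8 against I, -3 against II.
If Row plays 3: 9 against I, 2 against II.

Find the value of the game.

Row 2 is strictly dominated by row 3, so Row never plays it.
The remaining 2×2 game on (1, 3) × (I, II) has no saddle point. Let Row play 1 with probability p; indifference gives 2p + 9(1−p) = 12p + 2(1−p), so p = 7/17.
Similarly Column's optimal q on I is 10/17, and the value is 2·(10/17) + (12)·(7/17) = 104/17.

104/17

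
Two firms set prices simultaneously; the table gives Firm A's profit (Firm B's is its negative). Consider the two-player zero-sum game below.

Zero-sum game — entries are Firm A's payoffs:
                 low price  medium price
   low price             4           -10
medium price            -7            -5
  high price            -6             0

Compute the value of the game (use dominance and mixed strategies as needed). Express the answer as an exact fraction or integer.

Row medium price is strictly dominated by row high price, so Firm A never plays it.
The remaining 2×2 game on (low price, high price) × (low price, medium price) has no saddle point. Let Firm A play low price with probability p; indifference gives 4p − 6(1−p) = −10p, so p = 3/10.
Similarly Firm B's optimal q on low price is 1/2, and the value is 4·(1/2) + (-10)·(1/2) = -3.

-3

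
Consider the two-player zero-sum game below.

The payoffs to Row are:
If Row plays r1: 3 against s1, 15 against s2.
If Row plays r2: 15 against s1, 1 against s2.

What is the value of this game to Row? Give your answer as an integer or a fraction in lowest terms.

Row minima are 3 and 1, so Row's maximin is 3; column maxima are 15 and 15, so Column's minimax is 15. These differ, so the equilibrium is in mixed strategies.
Let Row play r1 with probability p. Column is indifferent when 3p + 15(1−p) = 15p + (1−p), giving p = 7/13.
Let Column play s1 with probability q. Row is indifferent when 3q + 15(1−q) = 15q + (1−q), giving q = 7/13.
The value is 3·(7/13) + (15)·(6/13) = 111/13.

111/13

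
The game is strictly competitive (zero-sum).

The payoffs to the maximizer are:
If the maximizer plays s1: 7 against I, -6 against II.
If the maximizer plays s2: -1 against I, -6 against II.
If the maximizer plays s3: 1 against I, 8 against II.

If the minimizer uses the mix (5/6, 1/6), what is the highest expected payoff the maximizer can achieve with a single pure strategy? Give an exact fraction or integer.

s1: (7)·(5/6) + (-6)·(1/6) = 29/6.
s2: (-1)·(5/6) + (-6)·(1/6) = -11/6.
s3: (1)·(5/6) + (8)·(1/6) = 13/6.
The best pure response is s1 with expected payoff 29/6.

29/6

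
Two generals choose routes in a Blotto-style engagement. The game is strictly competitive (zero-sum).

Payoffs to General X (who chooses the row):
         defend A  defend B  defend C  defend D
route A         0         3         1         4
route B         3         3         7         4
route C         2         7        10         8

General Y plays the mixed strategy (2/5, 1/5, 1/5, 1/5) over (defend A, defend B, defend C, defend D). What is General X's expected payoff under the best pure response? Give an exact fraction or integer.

route A: (0)·(2/5) + (3)·(1/5) + (1)·(1/5) + (4)·(1/5) = 8/5.
route B: (3)·(2/5) + (3)·(1/5) + (7)·(1/5) + (4)·(1/5) = 4.
route C: (2)·(2/5) + (7)·(1/5) + (10)·(1/5) + (8)·(1/5) = 29/5.
The best pure response is route C with expected payoff 29/5.

29/5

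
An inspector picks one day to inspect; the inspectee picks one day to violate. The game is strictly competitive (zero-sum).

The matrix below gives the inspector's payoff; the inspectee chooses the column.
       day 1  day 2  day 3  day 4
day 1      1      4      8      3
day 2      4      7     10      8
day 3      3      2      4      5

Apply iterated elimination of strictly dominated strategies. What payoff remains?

4

Column day 3 is strictly dominated by day 1 for the inspectee (1<8, 4<10, 3<4); eliminate day 3.
Row day 3 is strictly dominated by row day 2 (4>3, 7>2, 8>5); eliminate day 3.
Column day 2 is strictly dominated by day 1 for the inspectee (1<4, 4<7); eliminate day 2.
Column day 4 is strictly dominated by day 1 for the inspectee (1<3, 4<8); eliminate day 4.
Row day 1 is strictly dominated by row day 2 (4>1); eliminate day 1.
Only (day 2, day 1) remains, with payoff 4.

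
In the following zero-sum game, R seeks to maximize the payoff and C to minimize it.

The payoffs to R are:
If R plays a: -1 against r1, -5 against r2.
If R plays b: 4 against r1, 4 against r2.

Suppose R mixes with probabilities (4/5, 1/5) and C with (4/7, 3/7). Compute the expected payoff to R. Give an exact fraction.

Against (4/7, 3/7), each row's expected payoff is a: -19/7; b: 4.
Taking the (4/5, 1/5)-weighted average: (4/5)·(-19/7) + (1/5)·(4) = -48/35.

-48/35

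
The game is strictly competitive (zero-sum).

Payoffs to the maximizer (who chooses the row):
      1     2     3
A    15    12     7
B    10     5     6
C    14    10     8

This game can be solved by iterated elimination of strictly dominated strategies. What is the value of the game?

Row B is strictly dominated by row A (15>10, 12>5, 7>6); eliminate B.
Column 2 is strictly dominated by 3 for the minimizer (7<12, 8<10); eliminate 2.
Column 1 is strictly dominated by 3 for the minimizer (7<15, 8<14); eliminate 1.
Row A is strictly dominated by row C (8>7); eliminate A.
Only (C, 3) remains, with payoff 8.

8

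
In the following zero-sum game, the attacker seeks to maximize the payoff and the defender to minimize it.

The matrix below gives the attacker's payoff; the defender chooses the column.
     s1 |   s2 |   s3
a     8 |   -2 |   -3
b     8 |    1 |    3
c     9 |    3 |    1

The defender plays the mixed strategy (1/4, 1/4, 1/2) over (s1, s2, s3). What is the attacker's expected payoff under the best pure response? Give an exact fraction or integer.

15/4

a: (8)·(1/4) + (-2)·(1/4) + (-3)·(1/2) = 0.
b: (8)·(1/4) + (1)·(1/4) + (3)·(1/2) = 15/4.
c: (9)·(1/4) + (3)·(1/4) + (1)·(1/2) = 7/2.
The best pure response is b with expected payoff 15/4.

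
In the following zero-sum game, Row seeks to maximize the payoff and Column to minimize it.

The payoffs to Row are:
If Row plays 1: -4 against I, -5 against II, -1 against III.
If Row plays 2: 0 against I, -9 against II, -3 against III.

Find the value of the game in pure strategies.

-5

Row minima: -5, -9 → Row's maximin is -5.
Column maxima: 0, -5, -1 → Column's minimax is -5.
They coincide at (1, II), so the value is -5.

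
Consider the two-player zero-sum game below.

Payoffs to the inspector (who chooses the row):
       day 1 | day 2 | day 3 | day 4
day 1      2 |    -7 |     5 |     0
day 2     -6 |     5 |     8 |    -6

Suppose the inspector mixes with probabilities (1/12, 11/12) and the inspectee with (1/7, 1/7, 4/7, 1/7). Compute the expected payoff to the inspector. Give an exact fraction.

145/42

Against (1/7, 1/7, 4/7, 1/7), each row's expected payoff is day 1: 15/7; day 2: 25/7.
Taking the (1/12, 11/12)-weighted average: (1/12)·(15/7) + (11/12)·(25/7) = 145/42.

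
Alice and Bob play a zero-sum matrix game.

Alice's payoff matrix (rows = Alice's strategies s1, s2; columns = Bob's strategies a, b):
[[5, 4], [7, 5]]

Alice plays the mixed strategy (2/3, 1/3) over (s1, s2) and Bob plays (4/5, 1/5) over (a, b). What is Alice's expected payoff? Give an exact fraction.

27/5

Against (4/5, 1/5), each row's expected payoff is s1: 24/5; s2: 33/5.
Taking the (2/3, 1/3)-weighted average: (2/3)·(24/5) + (1/3)·(33/5) = 27/5.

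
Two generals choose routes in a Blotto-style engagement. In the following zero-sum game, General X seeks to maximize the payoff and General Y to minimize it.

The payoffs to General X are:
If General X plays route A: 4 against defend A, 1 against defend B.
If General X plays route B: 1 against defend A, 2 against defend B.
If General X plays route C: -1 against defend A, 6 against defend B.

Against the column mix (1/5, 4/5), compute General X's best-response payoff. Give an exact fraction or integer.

23/5

route A: (4)·(1/5) + (1)·(4/5) = 8/5.
route B: (1)·(1/5) + (2)·(4/5) = 9/5.
route C: (-1)·(1/5) + (6)·(4/5) = 23/5.
The best pure response is route C with expected payoff 23/5.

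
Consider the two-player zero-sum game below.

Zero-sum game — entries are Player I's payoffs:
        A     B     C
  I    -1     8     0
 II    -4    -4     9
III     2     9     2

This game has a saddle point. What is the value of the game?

Row minima: -1, -4, 2 → Player I's maximin is 2.
Column maxima: 2, 9, 9 → Player II's minimax is 2.
They coincide at (III, A), so the value is 2.

2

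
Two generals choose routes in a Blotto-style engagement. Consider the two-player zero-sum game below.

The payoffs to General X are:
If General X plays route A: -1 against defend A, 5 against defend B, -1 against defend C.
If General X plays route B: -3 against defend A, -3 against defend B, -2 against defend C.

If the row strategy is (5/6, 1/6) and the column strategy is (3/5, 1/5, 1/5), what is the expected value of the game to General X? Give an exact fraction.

Against (3/5, 1/5, 1/5), each row's expected payoff is route A: 1/5; route B: -14/5.
Taking the (5/6, 1/6)-weighted average: (5/6)·(1/5) + (1/6)·(-14/5) = -3/10.

-3/10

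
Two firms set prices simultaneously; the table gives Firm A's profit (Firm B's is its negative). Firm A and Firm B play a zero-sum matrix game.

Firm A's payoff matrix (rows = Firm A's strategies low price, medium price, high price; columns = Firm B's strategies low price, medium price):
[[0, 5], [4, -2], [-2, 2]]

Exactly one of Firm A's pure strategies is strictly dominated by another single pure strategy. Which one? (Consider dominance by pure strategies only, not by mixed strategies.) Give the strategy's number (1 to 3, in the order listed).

Compare high price with low price: 0 > -2, 5 > 2.
So low price strictly dominates high price for Firm A; high price is strictly dominated.

3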